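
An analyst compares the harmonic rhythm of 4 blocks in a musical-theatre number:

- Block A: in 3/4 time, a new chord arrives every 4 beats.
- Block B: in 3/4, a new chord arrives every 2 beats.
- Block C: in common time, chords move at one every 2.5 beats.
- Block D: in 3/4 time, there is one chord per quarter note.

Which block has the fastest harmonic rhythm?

A: each chord is 4 beats in 3/4, so 0.75 per bar.
B: each chord is 2 beats in 3/4, so 1.5 per bar.
C: each chord is 2.5 beats in 4/4, so 1.6 per bar.
D: each chord is 1 beat in 3/4, so 3 per bar.
Fastest is D at 3 chords/bar.

Block D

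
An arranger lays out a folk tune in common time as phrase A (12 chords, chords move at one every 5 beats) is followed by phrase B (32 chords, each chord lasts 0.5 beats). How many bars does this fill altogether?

19 bars

A: 12 × 5 = 60 beats = 15 bars.
B: 32 × 0.5 = 16 beats = 4 bars.
Total: 15 + 4 = 19 bars.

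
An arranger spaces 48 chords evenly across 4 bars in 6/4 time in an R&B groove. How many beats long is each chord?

4 bars × 6 beats/bar = 24 beats total.
24 beats ÷ 48 chords = 0.5 beats per chord.
(That is an eighth note.)

0.5 beats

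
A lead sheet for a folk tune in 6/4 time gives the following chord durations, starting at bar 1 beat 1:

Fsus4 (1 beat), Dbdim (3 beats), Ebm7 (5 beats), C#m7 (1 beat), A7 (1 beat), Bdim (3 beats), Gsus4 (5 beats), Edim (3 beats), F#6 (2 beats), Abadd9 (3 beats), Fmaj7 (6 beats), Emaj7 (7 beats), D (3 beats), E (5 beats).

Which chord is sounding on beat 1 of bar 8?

D

Beat 1 of bar 8 is beat (8−1)×6 + 1 = 43 overall.
Running totals: Fsus4 ends at 1, Dbdim ends at 4, Ebm7 ends at 9, C#m7 ends at 10, A7 ends at 11, Bdim ends at 14, Gsus4 ends at 19, Edim ends at 22, F#6 ends at 24, Abadd9 ends at 27, Fmaj7 ends at 33, Emaj7 ends at 40, D ends at 43.
Beat 43 falls within D.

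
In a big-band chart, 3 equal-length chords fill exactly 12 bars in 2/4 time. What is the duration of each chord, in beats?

12 bars × 2 beats/bar = 24 beats total.
24 beats ÷ 3 chords = 8 beats per chord.

8 beats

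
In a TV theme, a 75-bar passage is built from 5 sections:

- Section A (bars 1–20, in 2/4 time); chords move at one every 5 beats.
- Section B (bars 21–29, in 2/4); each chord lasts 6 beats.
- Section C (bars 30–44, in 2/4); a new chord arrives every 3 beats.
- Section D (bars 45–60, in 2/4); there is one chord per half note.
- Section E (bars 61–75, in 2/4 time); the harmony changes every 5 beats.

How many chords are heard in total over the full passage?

A: 20·2 = 40 beats, 40/5 = 8 chords.
B: 9·2 = 18 beats, 18/6 = 3 chords.
C: 15·2 = 30 beats, 30/3 = 10 chords.
D: 16·2 = 32 beats, 32/2 = 16 chords.
E: 15·2 = 30 beats, 30/5 = 6 chords.
Total: 8 + 3 + 10 + 16 + 6 = 43.

43 chords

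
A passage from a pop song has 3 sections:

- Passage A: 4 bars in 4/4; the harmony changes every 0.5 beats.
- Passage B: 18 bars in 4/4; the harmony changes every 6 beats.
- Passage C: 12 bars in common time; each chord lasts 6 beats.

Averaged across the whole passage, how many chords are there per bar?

A: 4 bars of 4 beats is 16 beats; at 0.5 beats each that's 32 chords.
B: 18 bars of 4 beats is 72 beats; at 6 beats each that's 12 chords.
C: 12 bars of 4 beats is 48 beats; at 6 beats each that's 8 chords.
Overall: 52 chords over 34 bars → 52/34 = 26/17 chords per bar.

26/17 chords per bar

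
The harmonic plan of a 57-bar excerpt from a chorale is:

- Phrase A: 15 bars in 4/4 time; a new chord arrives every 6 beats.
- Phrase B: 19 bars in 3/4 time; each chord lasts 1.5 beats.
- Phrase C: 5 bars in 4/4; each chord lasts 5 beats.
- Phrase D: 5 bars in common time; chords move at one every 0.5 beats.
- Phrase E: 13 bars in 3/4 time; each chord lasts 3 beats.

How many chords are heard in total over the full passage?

105 chords

A: 15 bars × 4 beats = 60 beats; 6 beats/chord → 10 chords.
B: 19 bars × 3 beats = 57 beats; 1.5 beats/chord → 38 chords.
C: 5 bars × 4 beats = 20 beats; 5 beats/chord → 4 chords.
D: 5 bars × 4 beats = 20 beats; 0.5 beats/chord → 40 chords.
E: 13 bars × 3 beats = 39 beats; 3 beats/chord → 13 chords.
Total: 10 + 38 + 4 + 40 + 13 = 105.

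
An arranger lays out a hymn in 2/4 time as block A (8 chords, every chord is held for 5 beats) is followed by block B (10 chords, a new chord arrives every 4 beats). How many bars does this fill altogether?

A: 8 × 5 = 40 beats = 20 bars.
B: 10 × 4 = 40 beats = 20 bars.
Total: 20 + 20 = 40 bars.

40 bars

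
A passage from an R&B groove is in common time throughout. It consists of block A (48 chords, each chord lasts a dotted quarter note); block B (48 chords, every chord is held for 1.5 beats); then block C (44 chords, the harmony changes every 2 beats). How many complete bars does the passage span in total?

A: 48 × 1.5 = 72 beats = 18 bars.
B: 48 × 1.5 = 72 beats = 18 bars.
C: 44 × 2 = 88 beats = 22 bars.
Total: 18 + 18 + 22 = 58 bars.

58 bars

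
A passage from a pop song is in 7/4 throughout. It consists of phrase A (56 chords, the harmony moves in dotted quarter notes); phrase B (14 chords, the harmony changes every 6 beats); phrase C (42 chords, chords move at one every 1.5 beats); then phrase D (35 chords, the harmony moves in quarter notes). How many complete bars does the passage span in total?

A: 56 × 1.5 = 84 beats = 12 bars.
B: 14 × 6 = 84 beats = 12 bars.
C: 42 × 1.5 = 63 beats = 9 bars.
D: 35 × 1 = 35 beats = 5 bars.
Total: 12 + 12 + 9 + 5 = 38 bars.

38 bars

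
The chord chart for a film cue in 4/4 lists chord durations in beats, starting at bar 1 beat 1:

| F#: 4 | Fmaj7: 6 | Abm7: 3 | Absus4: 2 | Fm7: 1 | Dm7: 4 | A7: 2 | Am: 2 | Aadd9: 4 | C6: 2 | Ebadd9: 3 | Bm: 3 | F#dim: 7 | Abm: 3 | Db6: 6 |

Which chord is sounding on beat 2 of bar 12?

Abm

Beat 2 of bar 12 is beat (12−1)×4 + 2 = 46 overall.
Running totals: F# ends at 4, Fmaj7 ends at 10, Abm7 ends at 13, Absus4 ends at 15, Fm7 ends at 16, Dm7 ends at 20, A7 ends at 22, Am ends at 24, Aadd9 ends at 28, C6 ends at 30, Ebadd9 ends at 33, Bm ends at 36, F#dim ends at 43, Abm ends at 46.
Beat 46 falls within Abm.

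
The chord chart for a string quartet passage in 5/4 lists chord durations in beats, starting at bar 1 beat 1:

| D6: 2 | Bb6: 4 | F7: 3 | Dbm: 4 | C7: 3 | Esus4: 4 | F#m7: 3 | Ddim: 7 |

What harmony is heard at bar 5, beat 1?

Beat 1 of bar 5 is beat (5−1)×5 + 1 = 21 overall.
Running totals: D6 ends at 2, Bb6 ends at 6, F7 ends at 9, Dbm ends at 13, C7 ends at 16, Esus4 ends at 20, F#m7 ends at 23.
Beat 21 falls within F#m7.

F#m7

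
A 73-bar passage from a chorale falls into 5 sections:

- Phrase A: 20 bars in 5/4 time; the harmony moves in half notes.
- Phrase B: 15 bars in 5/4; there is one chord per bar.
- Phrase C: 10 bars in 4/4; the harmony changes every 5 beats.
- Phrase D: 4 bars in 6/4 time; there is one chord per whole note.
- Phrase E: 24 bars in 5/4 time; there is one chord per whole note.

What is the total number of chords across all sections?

109 chords

A has 100 beats and chords last 2 each, so 50 chords.
B has 75 beats and chords last 5 each, so 15 chords.
C has 40 beats and chords last 5 each, so 8 chords.
D has 24 beats and chords last 4 each, so 6 chords.
E has 120 beats and chords last 4 each, so 30 chords.
Total: 50 + 15 + 8 + 6 + 30 = 109.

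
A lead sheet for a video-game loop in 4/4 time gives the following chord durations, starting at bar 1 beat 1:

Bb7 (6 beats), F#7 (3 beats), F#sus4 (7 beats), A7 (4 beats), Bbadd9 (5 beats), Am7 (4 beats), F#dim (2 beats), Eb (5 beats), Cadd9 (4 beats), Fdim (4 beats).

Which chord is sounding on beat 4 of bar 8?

Eb

Beat 4 of bar 8 is beat (8−1)×4 + 4 = 32 overall.
Running totals: Bb7 ends at 6, F#7 ends at 9, F#sus4 ends at 16, A7 ends at 20, Bbadd9 ends at 25, Am7 ends at 29, F#dim ends at 31, Eb ends at 36.
Beat 32 falls within Eb.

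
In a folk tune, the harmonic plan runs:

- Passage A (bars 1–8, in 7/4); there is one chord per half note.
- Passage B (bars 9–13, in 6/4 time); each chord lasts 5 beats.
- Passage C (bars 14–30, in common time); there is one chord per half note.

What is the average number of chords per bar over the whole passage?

34/15 chords per bar

A: 8 × 7 = 56 beats ÷ 2 = 28 chords.
B: 5 × 6 = 30 beats ÷ 5 = 6 chords.
C: 17 × 4 = 68 beats ÷ 2 = 34 chords.
Overall: 68 chords over 30 bars → 68/30 = 34/15 chords per bar.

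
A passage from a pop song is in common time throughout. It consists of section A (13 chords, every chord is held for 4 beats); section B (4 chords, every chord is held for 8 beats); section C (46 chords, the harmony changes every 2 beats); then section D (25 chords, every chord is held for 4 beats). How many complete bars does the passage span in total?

69 bars

A: 13 × 4 = 52 beats = 13 bars.
B: 4 × 8 = 32 beats = 8 bars.
C: 46 × 2 = 92 beats = 23 bars.
D: 25 × 4 = 100 beats = 25 bars.
Total: 13 + 8 + 23 + 25 = 69 bars.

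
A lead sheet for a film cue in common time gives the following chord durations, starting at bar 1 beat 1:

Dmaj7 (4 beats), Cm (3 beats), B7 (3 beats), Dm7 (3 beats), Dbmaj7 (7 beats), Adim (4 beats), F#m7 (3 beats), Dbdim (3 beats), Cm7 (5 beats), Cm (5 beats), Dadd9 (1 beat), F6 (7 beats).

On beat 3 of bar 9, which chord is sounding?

Beat 3 of bar 9 is beat (9−1)×4 + 3 = 35 overall.
Running totals: Dmaj7 ends at 4, Cm ends at 7, B7 ends at 10, Dm7 ends at 13, Dbmaj7 ends at 20, Adim ends at 24, F#m7 ends at 27, Dbdim ends at 30, Cm7 ends at 35.
Beat 35 falls within Cm7.

Cm7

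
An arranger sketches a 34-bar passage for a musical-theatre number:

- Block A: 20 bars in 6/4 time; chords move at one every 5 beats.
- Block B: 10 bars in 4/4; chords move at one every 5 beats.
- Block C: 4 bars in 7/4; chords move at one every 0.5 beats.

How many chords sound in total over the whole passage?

88 chords

A: 20·6 = 120 beats, 120/5 = 24 chords.
B: 10·4 = 40 beats, 40/5 = 8 chords.
C: 4·7 = 28 beats, 28/0.5 = 56 chords.
Total: 24 + 8 + 56 = 88.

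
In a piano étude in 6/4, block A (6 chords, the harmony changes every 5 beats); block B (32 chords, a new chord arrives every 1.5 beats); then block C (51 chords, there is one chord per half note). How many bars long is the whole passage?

30 bars

A: 6 × 5 = 30 beats = 5 bars.
B: 32 × 1.5 = 48 beats = 8 bars.
C: 51 × 2 = 102 beats = 17 bars.
Total: 5 + 8 + 17 = 30 bars.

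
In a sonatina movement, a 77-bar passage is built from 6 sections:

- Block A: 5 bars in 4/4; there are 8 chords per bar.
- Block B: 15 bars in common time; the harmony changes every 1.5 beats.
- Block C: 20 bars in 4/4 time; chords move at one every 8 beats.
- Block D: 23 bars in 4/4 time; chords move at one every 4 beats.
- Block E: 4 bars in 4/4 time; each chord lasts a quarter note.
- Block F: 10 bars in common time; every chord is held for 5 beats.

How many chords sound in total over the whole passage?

A: 5 bars × 4 beats = 20 beats; 0.5 beats/chord → 40 chords.
B: 15 bars × 4 beats = 60 beats; 1.5 beats/chord → 40 chords.
C: 20 bars × 4 beats = 80 beats; 8 beats/chord → 10 chords.
D: 23 bars × 4 beats = 92 beats; 4 beats/chord → 23 chords.
E: 4 bars × 4 beats = 16 beats; 1 beat/chord → 16 chords.
F: 10 bars × 4 beats = 40 beats; 5 beats/chord → 8 chords.
Total: 40 + 40 + 10 + 23 + 16 + 8 = 137.

137 chords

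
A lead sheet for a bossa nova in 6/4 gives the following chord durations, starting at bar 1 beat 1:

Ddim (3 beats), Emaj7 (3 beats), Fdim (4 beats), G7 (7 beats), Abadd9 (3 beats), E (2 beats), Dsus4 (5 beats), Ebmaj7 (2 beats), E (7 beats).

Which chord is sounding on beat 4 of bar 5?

Ebmaj7

Beat 4 of bar 5 is beat (5−1)×6 + 4 = 28 overall.
Running totals: Ddim ends at 3, Emaj7 ends at 6, Fdim ends at 10, G7 ends at 17, Abadd9 ends at 20, E ends at 22, Dsus4 ends at 27, Ebmaj7 ends at 29.
Beat 28 falls within Ebmaj7.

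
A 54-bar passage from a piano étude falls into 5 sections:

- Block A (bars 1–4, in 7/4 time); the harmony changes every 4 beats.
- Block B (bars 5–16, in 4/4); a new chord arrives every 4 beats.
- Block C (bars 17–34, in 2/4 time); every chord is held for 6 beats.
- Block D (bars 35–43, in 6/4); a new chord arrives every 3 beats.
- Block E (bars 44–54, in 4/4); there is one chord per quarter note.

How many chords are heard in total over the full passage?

A: 4 bars × 7 beats = 28 beats; 4 beats/chord → 7 chords.
B: 12 bars × 4 beats = 48 beats; 4 beats/chord → 12 chords.
C: 18 bars × 2 beats = 36 beats; 6 beats/chord → 6 chords.
D: 9 bars × 6 beats = 54 beats; 3 beats/chord → 18 chords.
E: 11 bars × 4 beats = 44 beats; 1 beat/chord → 44 chords.
Total: 7 + 12 + 6 + 18 + 44 = 87.

87 chords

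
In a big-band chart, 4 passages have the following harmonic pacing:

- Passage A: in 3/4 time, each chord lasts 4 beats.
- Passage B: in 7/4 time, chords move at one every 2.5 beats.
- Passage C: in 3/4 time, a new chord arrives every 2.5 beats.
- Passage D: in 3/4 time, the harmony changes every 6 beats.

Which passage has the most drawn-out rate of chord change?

A: 3/4 = 0.75 chords/bar.
B: 7/2.5 = 2.8 chords/bar.
C: 3/2.5 = 1.2 chords/bar.
D: 3/6 = 0.5 chords/bar.
Slowest is D at 0.5 chords/bar.

Passage D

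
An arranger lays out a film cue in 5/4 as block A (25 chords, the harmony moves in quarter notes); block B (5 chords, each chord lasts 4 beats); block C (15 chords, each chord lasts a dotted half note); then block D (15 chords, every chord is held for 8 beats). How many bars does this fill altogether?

A: 25 × 1 = 25 beats = 5 bars.
B: 5 × 4 = 20 beats = 4 bars.
C: 15 × 3 = 45 beats = 9 bars.
D: 15 × 8 = 120 beats = 24 bars.
Total: 5 + 4 + 9 + 24 = 42 bars.

42 bars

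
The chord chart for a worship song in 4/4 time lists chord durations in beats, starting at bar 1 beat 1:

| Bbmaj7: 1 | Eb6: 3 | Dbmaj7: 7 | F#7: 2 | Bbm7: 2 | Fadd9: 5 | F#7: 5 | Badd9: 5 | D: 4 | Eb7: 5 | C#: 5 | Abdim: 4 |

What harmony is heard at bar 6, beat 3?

F#7

Beat 3 of bar 6 is beat (6−1)×4 + 3 = 23 overall.
Running totals: Bbmaj7 ends at 1, Eb6 ends at 4, Dbmaj7 ends at 11, F#7 ends at 13, Bbm7 ends at 15, Fadd9 ends at 20, F#7 ends at 25.
Beat 23 falls within F#7.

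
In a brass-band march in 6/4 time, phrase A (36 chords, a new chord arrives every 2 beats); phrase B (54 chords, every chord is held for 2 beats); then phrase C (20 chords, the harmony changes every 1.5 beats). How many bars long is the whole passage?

A: 36 × 2 = 72 beats = 12 bars.
B: 54 × 2 = 108 beats = 18 bars.
C: 20 × 1.5 = 30 beats = 5 bars.
Total: 12 + 18 + 5 = 35 bars.

35 bars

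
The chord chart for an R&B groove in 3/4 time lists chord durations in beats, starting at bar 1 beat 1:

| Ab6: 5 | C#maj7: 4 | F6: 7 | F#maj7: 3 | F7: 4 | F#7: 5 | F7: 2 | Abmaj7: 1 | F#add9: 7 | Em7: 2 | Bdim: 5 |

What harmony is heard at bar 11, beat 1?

Abmaj7

Beat 1 of bar 11 is beat (11−1)×3 + 1 = 31 overall.
Running totals: Ab6 ends at 5, C#maj7 ends at 9, F6 ends at 16, F#maj7 ends at 19, F7 ends at 23, F#7 ends at 28, F7 ends at 30, Abmaj7 ends at 31.
Beat 31 falls within Abmaj7.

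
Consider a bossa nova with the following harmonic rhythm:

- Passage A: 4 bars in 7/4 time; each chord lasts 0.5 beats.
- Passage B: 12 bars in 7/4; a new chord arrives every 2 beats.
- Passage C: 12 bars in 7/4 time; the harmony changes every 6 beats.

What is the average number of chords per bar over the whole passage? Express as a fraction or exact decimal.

4 chords per bar

A: 4 × 7 = 28 beats ÷ 0.5 = 56 chords.
B: 12 × 7 = 84 beats ÷ 2 = 42 chords.
C: 12 × 7 = 84 beats ÷ 6 = 14 chords.
Overall: 112 chords over 28 bars → 112/28 = 4 chords per bar.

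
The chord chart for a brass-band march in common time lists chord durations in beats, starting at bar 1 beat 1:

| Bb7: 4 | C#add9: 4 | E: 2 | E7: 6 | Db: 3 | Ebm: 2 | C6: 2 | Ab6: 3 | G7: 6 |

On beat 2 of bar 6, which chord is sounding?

Beat 2 of bar 6 is beat (6−1)×4 + 2 = 22 overall.
Running totals: Bb7 ends at 4, C#add9 ends at 8, E ends at 10, E7 ends at 16, Db ends at 19, Ebm ends at 21, C6 ends at 23.
Beat 22 falls within C6.

C6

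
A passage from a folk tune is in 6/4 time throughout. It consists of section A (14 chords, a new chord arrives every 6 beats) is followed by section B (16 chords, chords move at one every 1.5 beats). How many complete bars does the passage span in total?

18 bars

A: 14 × 6 = 84 beats = 14 bars.
B: 16 × 1.5 = 24 beats = 4 bars.
Total: 14 + 4 = 18 bars.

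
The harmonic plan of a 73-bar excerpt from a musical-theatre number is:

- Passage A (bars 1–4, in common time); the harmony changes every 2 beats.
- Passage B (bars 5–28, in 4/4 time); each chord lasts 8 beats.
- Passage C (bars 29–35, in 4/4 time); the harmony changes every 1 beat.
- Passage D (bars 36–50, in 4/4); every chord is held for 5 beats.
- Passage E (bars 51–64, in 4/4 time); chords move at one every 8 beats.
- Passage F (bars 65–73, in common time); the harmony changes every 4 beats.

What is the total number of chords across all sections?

A: 4 bars × 4 beats = 16 beats; 2 beats/chord → 8 chords.
B: 24 bars × 4 beats = 96 beats; 8 beats/chord → 12 chords.
C: 7 bars × 4 beats = 28 beats; 1 beat/chord → 28 chords.
D: 15 bars × 4 beats = 60 beats; 5 beats/chord → 12 chords.
E: 14 bars × 4 beats = 56 beats; 8 beats/chord → 7 chords.
F: 9 bars × 4 beats = 36 beats; 4 beats/chord → 9 chords.
Total: 8 + 12 + 28 + 12 + 7 + 9 = 76.

76 chords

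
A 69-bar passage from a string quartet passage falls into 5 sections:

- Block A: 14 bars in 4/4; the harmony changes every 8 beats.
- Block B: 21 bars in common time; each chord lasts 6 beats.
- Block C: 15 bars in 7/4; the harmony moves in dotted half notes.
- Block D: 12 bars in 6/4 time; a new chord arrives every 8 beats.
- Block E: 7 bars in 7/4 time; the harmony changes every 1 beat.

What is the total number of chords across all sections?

A: 14 bars × 4 beats = 56 beats; 8 beats/chord → 7 chords.
B: 21 bars × 4 beats = 84 beats; 6 beats/chord → 14 chords.
C: 15 bars × 7 beats = 105 beats; 3 beats/chord → 35 chords.
D: 12 bars × 6 beats = 72 beats; 8 beats/chord → 9 chords.
E: 7 bars × 7 beats = 49 beats; 1 beat/chord → 49 chords.
Total: 7 + 14 + 35 + 9 + 49 = 114.

114 chords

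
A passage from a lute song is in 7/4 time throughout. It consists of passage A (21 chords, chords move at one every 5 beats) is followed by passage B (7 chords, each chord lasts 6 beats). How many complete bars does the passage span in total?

21 bars

A: 21 × 5 = 105 beats = 15 bars.
B: 7 × 6 = 42 beats = 6 bars.
Total: 15 + 6 = 21 bars.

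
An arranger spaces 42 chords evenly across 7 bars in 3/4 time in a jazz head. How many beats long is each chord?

0.5 beats

7 bars × 3 beats/bar = 21 beats total.
21 beats ÷ 42 chords = 0.5 beats per chord.
(That is an eighth note.)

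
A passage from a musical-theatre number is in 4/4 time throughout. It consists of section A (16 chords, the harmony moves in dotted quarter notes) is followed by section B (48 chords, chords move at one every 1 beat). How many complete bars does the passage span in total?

A: 16 × 1.5 = 24 beats = 6 bars.
B: 48 × 1 = 48 beats = 12 bars.
Total: 6 + 12 = 18 bars.

18 bars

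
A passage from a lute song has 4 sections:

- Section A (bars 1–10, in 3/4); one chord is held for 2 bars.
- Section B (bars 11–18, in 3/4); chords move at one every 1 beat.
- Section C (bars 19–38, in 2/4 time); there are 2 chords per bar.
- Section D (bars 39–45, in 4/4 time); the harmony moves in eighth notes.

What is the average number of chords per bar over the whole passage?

25/9 chords per bar

A: 10 bars of 3 beats is 30 beats; at 6 beats each that's 5 chords.
B: 8 bars of 3 beats is 24 beats; at 1 beat each that's 24 chords.
C: 20 bars of 2 beats is 40 beats; at 1 beat each that's 40 chords.
D: 7 bars of 4 beats is 28 beats; at 0.5 beats each that's 56 chords.
Overall: 125 chords over 45 bars → 125/45 = 25/9 chords per bar.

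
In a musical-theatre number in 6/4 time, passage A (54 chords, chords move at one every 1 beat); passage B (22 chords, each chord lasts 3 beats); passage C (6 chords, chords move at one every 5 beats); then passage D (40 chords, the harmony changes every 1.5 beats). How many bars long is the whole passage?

35 bars

A: 54 × 1 = 54 beats = 9 bars.
B: 22 × 3 = 66 beats = 11 bars.
C: 6 × 5 = 30 beats = 5 bars.
D: 40 × 1.5 = 60 beats = 10 bars.
Total: 9 + 11 + 5 + 10 = 35 bars.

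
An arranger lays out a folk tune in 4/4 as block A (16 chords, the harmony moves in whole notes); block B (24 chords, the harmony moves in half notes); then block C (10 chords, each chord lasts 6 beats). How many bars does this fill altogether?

43 bars

A: 16 × 4 = 64 beats = 16 bars.
B: 24 × 2 = 48 beats = 12 bars.
C: 10 × 6 = 60 beats = 15 bars.
Total: 16 + 12 + 15 = 43 bars.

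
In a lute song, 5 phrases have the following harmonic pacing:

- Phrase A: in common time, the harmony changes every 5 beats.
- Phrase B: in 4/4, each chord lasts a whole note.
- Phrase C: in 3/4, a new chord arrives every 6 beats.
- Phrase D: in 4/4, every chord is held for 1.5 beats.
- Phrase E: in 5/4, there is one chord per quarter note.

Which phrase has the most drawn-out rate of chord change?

Phrase C

A: each chord is 5 beats in 4/4, so 0.8 per bar.
B: each chord is 4 beats in 4/4, so 1 per bar.
C: each chord is 6 beats in 3/4, so 0.5 per bar.
D: each chord is 1.5 beats in 4/4, so 8/3 per bar.
E: each chord is 1 beat in 5/4, so 5 per bar.
Slowest is C at 0.5 chords/bar.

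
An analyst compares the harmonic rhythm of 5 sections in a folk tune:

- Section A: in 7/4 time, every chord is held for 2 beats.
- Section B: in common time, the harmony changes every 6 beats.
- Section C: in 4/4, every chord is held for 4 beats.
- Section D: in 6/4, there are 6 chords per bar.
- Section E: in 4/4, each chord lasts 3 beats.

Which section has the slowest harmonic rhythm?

A: 7/2 = 3.5 chords/bar.
B: 4/6 = 2/3 chords/bar.
C: 4/4 = 1 chord/bar.
D: 6/1 = 6 chords/bar.
E: 4/3 = 4/3 chords/bar.
Slowest is B at 2/3 chords/bar.

Section B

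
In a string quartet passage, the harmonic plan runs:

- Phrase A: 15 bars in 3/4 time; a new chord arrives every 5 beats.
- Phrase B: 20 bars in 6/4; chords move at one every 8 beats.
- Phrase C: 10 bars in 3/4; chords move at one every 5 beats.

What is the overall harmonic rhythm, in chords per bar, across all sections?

A: 15 × 3 = 45 beats ÷ 5 = 9 chords.
B: 20 × 6 = 120 beats ÷ 8 = 15 chords.
C: 10 × 3 = 30 beats ÷ 5 = 6 chords.
Overall: 30 chords over 45 bars → 30/45 = 2/3 chords per bar.

2/3 chords per bar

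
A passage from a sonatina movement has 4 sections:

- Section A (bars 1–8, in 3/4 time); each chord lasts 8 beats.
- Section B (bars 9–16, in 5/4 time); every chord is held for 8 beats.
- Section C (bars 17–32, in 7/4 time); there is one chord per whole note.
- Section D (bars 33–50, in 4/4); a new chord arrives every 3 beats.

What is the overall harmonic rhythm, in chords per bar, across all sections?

1.2 chords per bar

A: 8 × 3 = 24 beats ÷ 8 = 3 chords.
B: 8 × 5 = 40 beats ÷ 8 = 5 chords.
C: 16 × 7 = 112 beats ÷ 4 = 28 chords.
D: 18 × 4 = 72 beats ÷ 3 = 24 chords.
Overall: 60 chords over 50 bars → 60/50 = 1.2 chords per bar.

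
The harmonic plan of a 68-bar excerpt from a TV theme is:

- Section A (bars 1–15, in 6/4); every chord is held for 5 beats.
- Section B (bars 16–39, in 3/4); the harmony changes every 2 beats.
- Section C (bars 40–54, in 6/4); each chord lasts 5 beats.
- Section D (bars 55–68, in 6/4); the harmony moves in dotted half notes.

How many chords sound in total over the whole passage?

A: 15 bars × 6 beats = 90 beats; 5 beats/chord → 18 chords.
B: 24 bars × 3 beats = 72 beats; 2 beats/chord → 36 chords.
C: 15 bars × 6 beats = 90 beats; 5 beats/chord → 18 chords.
D: 14 bars × 6 beats = 84 beats; 3 beats/chord → 28 chords.
Total: 18 + 36 + 18 + 28 = 100.

100 chords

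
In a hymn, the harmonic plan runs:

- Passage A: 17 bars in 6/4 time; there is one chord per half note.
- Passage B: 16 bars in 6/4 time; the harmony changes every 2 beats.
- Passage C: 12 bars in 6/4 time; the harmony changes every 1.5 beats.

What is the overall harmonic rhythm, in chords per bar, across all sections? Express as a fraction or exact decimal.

A: 17 bars of 6 beats is 102 beats; at 2 beats each that's 51 chords.
B: 16 bars of 6 beats is 96 beats; at 2 beats each that's 48 chords.
C: 12 bars of 6 beats is 72 beats; at 1.5 beats each that's 48 chords.
Overall: 147 chords over 45 bars → 147/45 = 49/15 chords per bar.

49/15 chords per bar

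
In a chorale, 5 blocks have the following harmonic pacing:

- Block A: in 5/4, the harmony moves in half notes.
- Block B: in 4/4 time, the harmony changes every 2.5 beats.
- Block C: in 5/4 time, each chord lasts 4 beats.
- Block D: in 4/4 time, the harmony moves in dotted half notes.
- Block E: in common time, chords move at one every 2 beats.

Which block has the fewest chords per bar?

A: each chord is 2 beats in 5/4, so 2.5 per bar.
B: each chord is 2.5 beats in 4/4, so 1.6 per bar.
C: each chord is 4 beats in 5/4, so 1.25 per bar.
D: each chord is 3 beats in 4/4, so 4/3 per bar.
E: each chord is 2 beats in 4/4, so 2 per bar.
Slowest is C at 1.25 chords/bar.

Block C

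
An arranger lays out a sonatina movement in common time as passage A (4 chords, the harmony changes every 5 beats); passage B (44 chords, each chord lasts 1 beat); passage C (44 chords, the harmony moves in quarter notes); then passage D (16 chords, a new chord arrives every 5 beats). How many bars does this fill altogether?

47 bars

A: 4 × 5 = 20 beats = 5 bars.
B: 44 × 1 = 44 beats = 11 bars.
C: 44 × 1 = 44 beats = 11 bars.
D: 16 × 5 = 80 beats = 20 bars.
Total: 5 + 11 + 11 + 20 = 47 bars.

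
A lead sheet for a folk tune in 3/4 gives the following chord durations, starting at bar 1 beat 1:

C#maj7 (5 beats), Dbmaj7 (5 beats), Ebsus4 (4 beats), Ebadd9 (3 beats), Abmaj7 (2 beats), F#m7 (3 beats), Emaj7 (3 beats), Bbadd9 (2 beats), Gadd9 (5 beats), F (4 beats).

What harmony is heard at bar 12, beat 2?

F

Beat 2 of bar 12 is beat (12−1)×3 + 2 = 35 overall.
Running totals: C#maj7 ends at 5, Dbmaj7 ends at 10, Ebsus4 ends at 14, Ebadd9 ends at 17, Abmaj7 ends at 19, F#m7 ends at 22, Emaj7 ends at 25, Bbadd9 ends at 27, Gadd9 ends at 32, F ends at 36.
Beat 35 falls within F.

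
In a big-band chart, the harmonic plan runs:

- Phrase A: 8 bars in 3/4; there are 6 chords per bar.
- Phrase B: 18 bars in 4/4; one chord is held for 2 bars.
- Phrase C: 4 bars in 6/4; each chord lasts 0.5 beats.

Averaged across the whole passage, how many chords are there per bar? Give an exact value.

A: 8 × 3 = 24 beats ÷ 0.5 = 48 chords.
B: 18 × 4 = 72 beats ÷ 8 = 9 chords.
C: 4 × 6 = 24 beats ÷ 0.5 = 48 chords.
Overall: 105 chords over 30 bars → 105/30 = 3.5 chords per bar.

3.5 chords per bar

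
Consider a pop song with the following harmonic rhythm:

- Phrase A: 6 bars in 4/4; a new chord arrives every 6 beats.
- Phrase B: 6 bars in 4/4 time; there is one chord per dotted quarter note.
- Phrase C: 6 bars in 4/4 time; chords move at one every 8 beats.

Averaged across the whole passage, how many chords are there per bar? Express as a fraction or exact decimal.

A: 6 bars of 4 beats is 24 beats; at 6 beats each that's 4 chords.
B: 6 bars of 4 beats is 24 beats; at 1.5 beats each that's 16 chords.
C: 6 bars of 4 beats is 24 beats; at 8 beats each that's 3 chords.
Overall: 23 chords over 18 bars → 23/18 = 23/18 chords per bar.

23/18 chords per bar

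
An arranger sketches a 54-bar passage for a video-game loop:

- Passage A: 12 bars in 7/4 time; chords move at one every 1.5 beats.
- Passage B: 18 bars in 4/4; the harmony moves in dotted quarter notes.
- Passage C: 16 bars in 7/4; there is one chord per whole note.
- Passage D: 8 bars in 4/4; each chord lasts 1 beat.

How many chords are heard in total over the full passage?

A: 12 bars × 7 beats = 84 beats; 1.5 beats/chord → 56 chords.
B: 18 bars × 4 beats = 72 beats; 1.5 beats/chord → 48 chords.
C: 16 bars × 7 beats = 112 beats; 4 beats/chord → 28 chords.
D: 8 bars × 4 beats = 32 beats; 1 beat/chord → 32 chords.
Total: 56 + 48 + 28 + 32 = 164.

164 chords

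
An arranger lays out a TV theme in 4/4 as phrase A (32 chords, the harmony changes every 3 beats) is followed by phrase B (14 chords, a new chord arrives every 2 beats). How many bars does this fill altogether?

A: 32 × 3 = 96 beats = 24 bars.
B: 14 × 2 = 28 beats = 7 bars.
Total: 24 + 7 = 31 bars.

31 bars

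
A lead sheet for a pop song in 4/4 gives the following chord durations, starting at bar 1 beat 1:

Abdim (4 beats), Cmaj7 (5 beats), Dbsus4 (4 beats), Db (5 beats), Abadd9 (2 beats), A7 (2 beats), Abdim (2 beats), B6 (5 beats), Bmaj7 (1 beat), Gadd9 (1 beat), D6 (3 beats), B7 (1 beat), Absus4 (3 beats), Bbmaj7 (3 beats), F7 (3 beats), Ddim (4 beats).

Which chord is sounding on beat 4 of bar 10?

Beat 4 of bar 10 is beat (10−1)×4 + 4 = 40 overall.
Running totals: Abdim ends at 4, Cmaj7 ends at 9, Dbsus4 ends at 13, Db ends at 18, Abadd9 ends at 20, A7 ends at 22, Abdim ends at 24, B6 ends at 29, Bmaj7 ends at 30, Gadd9 ends at 31, D6 ends at 34, B7 ends at 35, Absus4 ends at 38, Bbmaj7 ends at 41.
Beat 40 falls within Bbmaj7.

Bbmaj7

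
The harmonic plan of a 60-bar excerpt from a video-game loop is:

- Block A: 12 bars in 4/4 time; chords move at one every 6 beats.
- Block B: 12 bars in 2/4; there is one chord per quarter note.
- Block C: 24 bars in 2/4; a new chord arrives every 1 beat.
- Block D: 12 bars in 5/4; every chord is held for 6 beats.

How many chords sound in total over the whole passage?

90 chords

A has 48 beats and chords last 6 each, so 8 chords.
B has 24 beats and chords last 1 each, so 24 chords.
C has 48 beats and chords last 1 each, so 48 chords.
D has 60 beats and chords last 6 each, so 10 chords.
Total: 8 + 24 + 48 + 10 = 90.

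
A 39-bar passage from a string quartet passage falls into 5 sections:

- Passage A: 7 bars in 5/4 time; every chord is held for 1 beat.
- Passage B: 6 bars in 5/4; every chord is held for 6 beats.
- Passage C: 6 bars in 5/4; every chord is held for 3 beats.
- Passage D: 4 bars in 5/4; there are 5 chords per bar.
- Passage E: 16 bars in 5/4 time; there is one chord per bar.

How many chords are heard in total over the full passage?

A has 35 beats and chords last 1 each, so 35 chords.
B has 30 beats and chords last 6 each, so 5 chords.
C has 30 beats and chords last 3 each, so 10 chords.
D has 20 beats and chords last 1 each, so 20 chords.
E has 80 beats and chords last 5 each, so 16 chords.
Total: 35 + 5 + 10 + 20 + 16 = 86.

86 chords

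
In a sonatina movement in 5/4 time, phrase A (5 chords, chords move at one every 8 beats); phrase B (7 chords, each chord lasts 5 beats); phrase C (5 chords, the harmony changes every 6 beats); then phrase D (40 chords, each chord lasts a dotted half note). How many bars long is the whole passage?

A: 5 × 8 = 40 beats = 8 bars.
B: 7 × 5 = 35 beats = 7 bars.
C: 5 × 6 = 30 beats = 6 bars.
D: 40 × 3 = 120 beats = 24 bars.
Total: 8 + 7 + 6 + 24 = 45 bars.

45 bars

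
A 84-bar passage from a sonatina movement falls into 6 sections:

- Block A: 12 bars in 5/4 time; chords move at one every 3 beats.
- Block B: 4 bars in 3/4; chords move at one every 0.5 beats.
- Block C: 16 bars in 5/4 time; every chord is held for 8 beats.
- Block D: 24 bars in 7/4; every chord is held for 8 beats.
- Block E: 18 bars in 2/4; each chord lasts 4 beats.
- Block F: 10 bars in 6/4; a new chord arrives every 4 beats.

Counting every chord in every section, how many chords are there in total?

99 chords

A has 60 beats and chords last 3 each, so 20 chords.
B has 12 beats and chords last 0.5 each, so 24 chords.
C has 80 beats and chords last 8 each, so 10 chords.
D has 168 beats and chords last 8 each, so 21 chords.
E has 36 beats and chords last 4 each, so 9 chords.
F has 60 beats and chords last 4 each, so 15 chords.
Total: 20 + 24 + 10 + 21 + 9 + 15 = 99.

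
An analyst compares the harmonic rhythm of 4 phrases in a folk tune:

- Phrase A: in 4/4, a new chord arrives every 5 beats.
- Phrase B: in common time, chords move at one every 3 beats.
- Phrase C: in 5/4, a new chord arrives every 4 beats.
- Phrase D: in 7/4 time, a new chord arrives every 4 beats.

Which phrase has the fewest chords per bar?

A: 4/5 = 0.8 chords/bar.
B: 4/3 = 4/3 chords/bar.
C: 5/4 = 1.25 chords/bar.
D: 7/4 = 1.75 chords/bar.
Slowest is A at 0.8 chords/bar.

Phrase A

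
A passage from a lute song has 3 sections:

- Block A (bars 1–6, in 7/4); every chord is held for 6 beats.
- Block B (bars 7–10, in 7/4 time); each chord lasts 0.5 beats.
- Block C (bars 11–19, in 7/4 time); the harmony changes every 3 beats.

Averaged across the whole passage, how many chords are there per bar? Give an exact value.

A: 6 × 7 = 42 beats ÷ 6 = 7 chords.
B: 4 × 7 = 28 beats ÷ 0.5 = 56 chords.
C: 9 × 7 = 63 beats ÷ 3 = 21 chords.
Overall: 84 chords over 19 bars → 84/19 = 84/19 chords per bar.

84/19 chords per bar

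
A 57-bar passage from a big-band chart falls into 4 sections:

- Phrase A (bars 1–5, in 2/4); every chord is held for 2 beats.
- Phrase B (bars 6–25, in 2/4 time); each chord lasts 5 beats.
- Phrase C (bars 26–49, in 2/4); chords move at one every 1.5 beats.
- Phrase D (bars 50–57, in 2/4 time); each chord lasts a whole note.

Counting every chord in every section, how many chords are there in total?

49 chords

A: 5·2 = 10 beats, 10/2 = 5 chords.
B: 20·2 = 40 beats, 40/5 = 8 chords.
C: 24·2 = 48 beats, 48/1.5 = 32 chords.
D: 8·2 = 16 beats, 16/4 = 4 chords.
Total: 5 + 8 + 32 + 4 = 49.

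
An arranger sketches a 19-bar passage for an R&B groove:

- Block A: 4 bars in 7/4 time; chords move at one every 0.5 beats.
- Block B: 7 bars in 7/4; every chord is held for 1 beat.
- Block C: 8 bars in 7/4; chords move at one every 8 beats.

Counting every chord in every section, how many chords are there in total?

112 chords

A has 28 beats and chords last 0.5 each, so 56 chords.
B has 49 beats and chords last 1 each, so 49 chords.
C has 56 beats and chords last 8 each, so 7 chords.
Total: 56 + 49 + 7 = 112.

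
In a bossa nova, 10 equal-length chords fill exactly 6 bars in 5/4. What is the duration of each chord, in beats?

6 bars × 5 beats/bar = 30 beats total.
30 beats ÷ 10 chords = 3 beats per chord.
(That is a dotted half note.)

3 beats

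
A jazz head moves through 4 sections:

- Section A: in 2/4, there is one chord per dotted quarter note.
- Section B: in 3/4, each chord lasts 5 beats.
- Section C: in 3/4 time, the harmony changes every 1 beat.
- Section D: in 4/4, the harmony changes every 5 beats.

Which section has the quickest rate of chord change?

Section C

A: each chord is 1.5 beats in 2/4, so 4/3 per bar.
B: each chord is 5 beats in 3/4, so 0.6 per bar.
C: each chord is 1 beat in 3/4, so 3 per bar.
D: each chord is 5 beats in 4/4, so 0.8 per bar.
Fastest is C at 3 chords/bar.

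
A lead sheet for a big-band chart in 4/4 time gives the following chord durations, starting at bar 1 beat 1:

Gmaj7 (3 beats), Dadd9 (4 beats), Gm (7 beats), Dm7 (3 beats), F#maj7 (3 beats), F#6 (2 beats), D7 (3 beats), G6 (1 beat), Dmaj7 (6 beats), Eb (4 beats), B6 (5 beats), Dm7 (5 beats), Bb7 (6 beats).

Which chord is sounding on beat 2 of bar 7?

Beat 2 of bar 7 is beat (7−1)×4 + 2 = 26 overall.
Running totals: Gmaj7 ends at 3, Dadd9 ends at 7, Gm ends at 14, Dm7 ends at 17, F#maj7 ends at 20, F#6 ends at 22, D7 ends at 25, G6 ends at 26.
Beat 26 falls within G6.

G6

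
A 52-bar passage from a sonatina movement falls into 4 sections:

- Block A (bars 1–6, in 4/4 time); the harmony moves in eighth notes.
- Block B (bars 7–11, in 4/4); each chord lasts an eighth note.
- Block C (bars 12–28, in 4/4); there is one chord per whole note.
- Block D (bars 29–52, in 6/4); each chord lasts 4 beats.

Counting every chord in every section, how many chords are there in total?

A has 24 beats and chords last 0.5 each, so 48 chords.
B has 20 beats and chords last 0.5 each, so 40 chords.
C has 68 beats and chords last 4 each, so 17 chords.
D has 144 beats and chords last 4 each, so 36 chords.
Total: 48 + 40 + 17 + 36 = 141.

141 chords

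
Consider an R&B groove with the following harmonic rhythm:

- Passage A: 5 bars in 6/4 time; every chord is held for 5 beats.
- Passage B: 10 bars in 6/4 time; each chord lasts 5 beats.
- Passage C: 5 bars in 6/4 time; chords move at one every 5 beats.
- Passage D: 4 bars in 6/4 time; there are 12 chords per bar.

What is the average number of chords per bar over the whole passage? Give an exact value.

A: 5 bars of 6 beats is 30 beats; at 5 beats each that's 6 chords.
B: 10 bars of 6 beats is 60 beats; at 5 beats each that's 12 chords.
C: 5 bars of 6 beats is 30 beats; at 5 beats each that's 6 chords.
D: 4 bars of 6 beats is 24 beats; at 0.5 beats each that's 48 chords.
Overall: 72 chords over 24 bars → 72/24 = 3 chords per bar.

3 chords per bar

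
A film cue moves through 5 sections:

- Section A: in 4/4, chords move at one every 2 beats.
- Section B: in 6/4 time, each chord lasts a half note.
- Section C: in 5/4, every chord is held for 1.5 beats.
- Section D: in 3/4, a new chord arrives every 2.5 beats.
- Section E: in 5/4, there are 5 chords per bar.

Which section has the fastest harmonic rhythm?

A: 4/2 = 2 chords/bar.
B: 6/2 = 3 chords/bar.
C: 5/1.5 = 10/3 chords/bar.
D: 3/2.5 = 1.2 chords/bar.
E: 5/1 = 5 chords/bar.
Fastest is E at 5 chords/bar.

Section E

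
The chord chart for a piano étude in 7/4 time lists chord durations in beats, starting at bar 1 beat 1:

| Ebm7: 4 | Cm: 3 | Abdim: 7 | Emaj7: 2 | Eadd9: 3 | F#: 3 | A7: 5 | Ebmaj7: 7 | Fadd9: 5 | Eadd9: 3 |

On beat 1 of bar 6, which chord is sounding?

Beat 1 of bar 6 is beat (6−1)×7 + 1 = 36 overall.
Running totals: Ebm7 ends at 4, Cm ends at 7, Abdim ends at 14, Emaj7 ends at 16, Eadd9 ends at 19, F# ends at 22, A7 ends at 27, Ebmaj7 ends at 34, Fadd9 ends at 39.
Beat 36 falls within Fadd9.

Fadd9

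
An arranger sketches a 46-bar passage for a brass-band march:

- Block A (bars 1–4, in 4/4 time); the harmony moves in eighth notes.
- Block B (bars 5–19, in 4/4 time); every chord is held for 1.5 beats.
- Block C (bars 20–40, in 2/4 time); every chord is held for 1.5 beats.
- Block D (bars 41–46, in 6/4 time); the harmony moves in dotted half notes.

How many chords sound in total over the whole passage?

A: 4 bars × 4 beats = 16 beats; 0.5 beats/chord → 32 chords.
B: 15 bars × 4 beats = 60 beats; 1.5 beats/chord → 40 chords.
C: 21 bars × 2 beats = 42 beats; 1.5 beats/chord → 28 chords.
D: 6 bars × 6 beats = 36 beats; 3 beats/chord → 12 chords.
Total: 32 + 40 + 28 + 12 = 112.

112 chords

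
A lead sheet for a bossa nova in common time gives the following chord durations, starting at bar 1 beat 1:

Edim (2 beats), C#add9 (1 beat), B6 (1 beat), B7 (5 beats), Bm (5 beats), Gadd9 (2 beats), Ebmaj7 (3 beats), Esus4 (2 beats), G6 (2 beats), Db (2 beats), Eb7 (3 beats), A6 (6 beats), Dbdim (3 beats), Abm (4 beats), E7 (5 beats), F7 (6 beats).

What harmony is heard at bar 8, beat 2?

A6

Beat 2 of bar 8 is beat (8−1)×4 + 2 = 30 overall.
Running totals: Edim ends at 2, C#add9 ends at 3, B6 ends at 4, B7 ends at 9, Bm ends at 14, Gadd9 ends at 16, Ebmaj7 ends at 19, Esus4 ends at 21, G6 ends at 23, Db ends at 25, Eb7 ends at 28, A6 ends at 34.
Beat 30 falls within A6.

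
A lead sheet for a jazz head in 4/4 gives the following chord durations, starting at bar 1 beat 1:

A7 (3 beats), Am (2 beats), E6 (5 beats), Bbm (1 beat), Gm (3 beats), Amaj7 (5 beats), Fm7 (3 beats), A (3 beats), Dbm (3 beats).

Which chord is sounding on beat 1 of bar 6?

Beat 1 of bar 6 is beat (6−1)×4 + 1 = 21 overall.
Running totals: A7 ends at 3, Am ends at 5, E6 ends at 10, Bbm ends at 11, Gm ends at 14, Amaj7 ends at 19, Fm7 ends at 22.
Beat 21 falls within Fm7.

Fm7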